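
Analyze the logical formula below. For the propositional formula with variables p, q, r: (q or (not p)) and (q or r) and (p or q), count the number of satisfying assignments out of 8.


Evaluate all 8 assignments for p, q, r:
p=0, q=0, r=0: 0
p=0, q=0, r=1: 0
p=0, q=1, r=0: 1
p=0, q=1, r=1: 1
p=1, q=0, r=0: 0
p=1, q=0, r=1: 0
p=1, q=1, r=0: 1
p=1, q=1, r=1: 1
Satisfying count = 4

4


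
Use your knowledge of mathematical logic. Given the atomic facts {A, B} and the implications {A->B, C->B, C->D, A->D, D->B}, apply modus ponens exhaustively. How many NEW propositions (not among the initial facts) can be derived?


Initial facts: {A, B}
Apply modus ponens to closure:
  A and A->D  =>  D
Final known: {A, B, D}
New propositions: {D}
Count = 1

1


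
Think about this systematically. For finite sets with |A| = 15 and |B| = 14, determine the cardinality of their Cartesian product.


The Cartesian product A x B contains all ordered pairs (a, b).
|A x B| = |A| * |B| = 15 * 14 = 210

210


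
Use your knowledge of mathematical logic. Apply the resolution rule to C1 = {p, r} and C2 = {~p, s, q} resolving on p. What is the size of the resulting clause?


Remove p from C1 and ~p from C2.
C1 remainder: {r}
C2 remainder: {s, q}
Union (resolvent): {q, r, s}
Resolvent has 3 literal(s).

3


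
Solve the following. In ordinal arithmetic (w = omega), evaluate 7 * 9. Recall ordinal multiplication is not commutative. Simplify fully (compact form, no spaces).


Compute 7 * 9.
Ordinal * is associative and left-distributive over +, but NOT commutative; for finite n>1, n*w = w but w*n stays w*n.
Both finite; ordinal * agrees with natural *: 7 * 9 = 63.
Result = 63

63


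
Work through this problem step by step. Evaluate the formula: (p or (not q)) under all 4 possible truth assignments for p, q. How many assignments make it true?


Check all 4 assignments:
p=0, q=0: 1
p=0, q=1: 0
p=1, q=0: 1
p=1, q=1: 1
Count of True = 3

3


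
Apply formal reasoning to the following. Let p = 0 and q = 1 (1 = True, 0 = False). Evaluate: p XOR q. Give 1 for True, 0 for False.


p = 0, q = 1
Operation: p XOR q
Evaluate: 0 XOR 1 = 1

1


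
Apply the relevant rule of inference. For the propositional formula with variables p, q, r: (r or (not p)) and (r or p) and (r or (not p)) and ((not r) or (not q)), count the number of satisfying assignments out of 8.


Evaluate all 8 assignments for p, q, r:
p=0, q=0, r=0: 0
p=0, q=0, r=1: 1
p=0, q=1, r=0: 0
p=0, q=1, r=1: 0
p=1, q=0, r=0: 0
p=1, q=0, r=1: 1
p=1, q=1, r=0: 0
p=1, q=1, r=1: 0
Satisfying count = 2

2


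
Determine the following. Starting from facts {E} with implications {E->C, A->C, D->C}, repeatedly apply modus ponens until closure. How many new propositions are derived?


Initial facts: {E}
Apply modus ponens to closure:
  E and E->C  =>  C
Final known: {C, E}
New propositions: {C}
Count = 1

1


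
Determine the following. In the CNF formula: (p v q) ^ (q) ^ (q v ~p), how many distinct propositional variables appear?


Identify each variable that appears in the formula.
Variables found: p, q
Count = 2

2


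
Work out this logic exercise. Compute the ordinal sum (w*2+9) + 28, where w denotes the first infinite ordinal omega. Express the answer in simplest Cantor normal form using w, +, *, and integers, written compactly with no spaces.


Compute (w*2+9) + 28.
Ordinal + is associative but NOT commutative; for finite n>0, n + w = w but w + n stays w+n.
By associativity: (w*2+9) + 28 = w*2 + (9+28) = w*2+37.
Result = w*2+37

w*2+37


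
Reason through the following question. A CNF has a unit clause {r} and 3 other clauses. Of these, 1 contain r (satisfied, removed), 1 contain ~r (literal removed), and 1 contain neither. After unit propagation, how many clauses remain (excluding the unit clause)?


Satisfied (removed): 1
Shortened (remain): 1
Unchanged (remain): 1
Remaining = 1 + 1 = 2

2


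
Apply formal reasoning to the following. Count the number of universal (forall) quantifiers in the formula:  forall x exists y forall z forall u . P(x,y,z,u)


Quantifier prefix: forall x exists y forall z forall u
Mark each quantifier type:
  U E U U
Universal count = 3, Existential count = 1
Asked for universal (forall) quantifiers: 3

3


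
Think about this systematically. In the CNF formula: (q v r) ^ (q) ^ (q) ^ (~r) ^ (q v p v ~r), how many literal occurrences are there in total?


Counting literals in each clause:
Clause 1: 2 literal(s)
Clause 2: 1 literal(s)
Clause 3: 1 literal(s)
Clause 4: 1 literal(s)
Clause 5: 3 literal(s)
Total = 8

8


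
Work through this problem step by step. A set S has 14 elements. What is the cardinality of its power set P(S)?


The power set of a set with n elements has 2^n elements.
|P(S)| = 2^14 = 16384

16384


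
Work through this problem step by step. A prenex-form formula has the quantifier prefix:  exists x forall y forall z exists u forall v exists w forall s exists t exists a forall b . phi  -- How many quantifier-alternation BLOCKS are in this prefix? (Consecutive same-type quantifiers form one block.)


Quantifier-type sequence: E A A E A E A E E A  (A=forall, E=exists)
Group into maximal same-type runs:
  Ex1 | Ax2 | Ex1 | Ax1 | Ex1 | Ax1 | Ex2 | Ax1
Number of blocks = 8

8


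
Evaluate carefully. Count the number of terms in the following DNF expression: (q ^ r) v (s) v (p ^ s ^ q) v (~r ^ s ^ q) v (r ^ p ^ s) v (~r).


A DNF formula is a disjunction of terms (conjunctions).
Terms are separated by v.
Counting the disjuncts: 6 terms.

6


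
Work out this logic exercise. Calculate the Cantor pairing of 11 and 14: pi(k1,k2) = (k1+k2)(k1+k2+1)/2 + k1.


k1 + k2 = 25
(k1+k2)(k1+k2+1)/2 = 25 * 26 / 2 = 325
pi = 325 + 11 = 336

336


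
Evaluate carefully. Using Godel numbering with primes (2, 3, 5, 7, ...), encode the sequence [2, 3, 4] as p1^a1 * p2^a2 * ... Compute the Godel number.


Encode each element as an exponent of the corresponding prime:
  2^2 = 4
  3^3 = 27
  5^4 = 625
Product = 4 * 27 * 625 = 67500

67500


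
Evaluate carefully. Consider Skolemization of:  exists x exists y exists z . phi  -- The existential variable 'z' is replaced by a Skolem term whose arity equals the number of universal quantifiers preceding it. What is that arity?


Quantifier prefix: exists x exists y exists z
'z' is existentially quantified at position 3.
No universal quantifiers precede it.
Skolem function arity = 0 (a Skolem constant)

0


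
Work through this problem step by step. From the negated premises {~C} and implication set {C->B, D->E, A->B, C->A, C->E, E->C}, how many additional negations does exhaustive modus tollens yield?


Initial negated facts: {~C}
Apply modus tollens to closure:
  ~C and E->C  =>  ~E
  ~E and D->E  =>  ~D
Final negated: {~C, ~D, ~E}
New negations: {~D, ~E}
Count = 2

2


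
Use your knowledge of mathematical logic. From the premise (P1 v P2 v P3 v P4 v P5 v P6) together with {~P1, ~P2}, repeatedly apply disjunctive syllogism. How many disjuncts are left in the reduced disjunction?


Original disjuncts (6): P1, P2, P3, P4, P5, P6
Negated (eliminate): ~P1, ~P2
Remaining disjuncts: P3, P4, P5, P6
Count = 6 - 2 = 4

4


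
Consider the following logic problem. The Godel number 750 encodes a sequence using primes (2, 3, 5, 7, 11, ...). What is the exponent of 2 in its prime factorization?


Factorize 750 by dividing by 2 repeatedly.
Division steps: 2 divides 750 exactly 1 time(s).
Exponent of 2 = 1

1


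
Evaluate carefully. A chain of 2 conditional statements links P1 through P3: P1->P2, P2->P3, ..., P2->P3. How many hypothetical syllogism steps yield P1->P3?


With 2 implications in a chain connecting 3 propositions:
P1->P2, P2->P3, ..., P2->P3
Steps needed = (number of implications) - 1 = 2 - 1 = 1

1


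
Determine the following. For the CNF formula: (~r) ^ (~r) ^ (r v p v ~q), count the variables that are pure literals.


Check each variable for pure literal status:
p: pure positive
q: pure negative
r: mixed (not pure)
Pure literal count = 2

2


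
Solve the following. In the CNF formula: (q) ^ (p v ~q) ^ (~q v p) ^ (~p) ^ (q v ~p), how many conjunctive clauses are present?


A CNF formula is a conjunction of clauses.
Clauses are separated by ^.
Counting the conjuncts: 5 clauses.

5


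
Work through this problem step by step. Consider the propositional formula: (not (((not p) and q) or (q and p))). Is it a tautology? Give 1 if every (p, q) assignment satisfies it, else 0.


Check all 4 assignments:
p=0, q=0: 1
p=0, q=1: 0
p=1, q=0: 1
p=1, q=1: 0
Satisfying count = 2/4.
Tautology iff count = 4: no.

0


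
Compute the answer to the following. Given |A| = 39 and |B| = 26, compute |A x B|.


The Cartesian product A x B contains all ordered pairs (a, b).
|A x B| = |A| * |B| = 39 * 26 = 1014

1014


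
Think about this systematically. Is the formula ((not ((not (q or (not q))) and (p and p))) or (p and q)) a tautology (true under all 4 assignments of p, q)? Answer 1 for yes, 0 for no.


Check all 4 assignments:
p=0, q=0: 1
p=0, q=1: 1
p=1, q=0: 1
p=1, q=1: 1
Satisfying count = 4/4.
Tautology iff count = 4: yes.

1


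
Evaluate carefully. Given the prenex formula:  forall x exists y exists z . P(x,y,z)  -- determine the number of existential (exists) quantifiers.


Quantifier prefix: forall x exists y exists z
Mark each quantifier type:
  U E E
Universal count = 1, Existential count = 2
Asked for existential (exists) quantifiers: 2

2


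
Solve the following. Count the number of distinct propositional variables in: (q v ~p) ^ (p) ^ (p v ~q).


Identify each variable that appears in the formula.
Variables found: p, q
Count = 2

2


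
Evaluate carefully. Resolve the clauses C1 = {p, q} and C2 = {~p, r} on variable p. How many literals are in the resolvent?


Remove p from C1 and ~p from C2.
C1 remainder: {q}
C2 remainder: {r}
Union (resolvent): {q, r}
Resolvent has 2 literal(s).

2


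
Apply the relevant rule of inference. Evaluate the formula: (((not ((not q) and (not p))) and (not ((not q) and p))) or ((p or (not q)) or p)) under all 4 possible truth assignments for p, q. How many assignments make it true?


Check all 4 assignments:
p=0, q=0: 1
p=0, q=1: 1
p=1, q=0: 1
p=1, q=1: 1
Count of True = 4

4


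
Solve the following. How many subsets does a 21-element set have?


The power set of a set with n elements has 2^n elements.
|P(S)| = 2^21 = 2097152

2097152


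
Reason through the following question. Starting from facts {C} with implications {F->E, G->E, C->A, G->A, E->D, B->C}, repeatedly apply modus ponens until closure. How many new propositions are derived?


Initial facts: {C}
Apply modus ponens to closure:
  C and C->A  =>  A
Final known: {A, C}
New propositions: {A}
Count = 1

1


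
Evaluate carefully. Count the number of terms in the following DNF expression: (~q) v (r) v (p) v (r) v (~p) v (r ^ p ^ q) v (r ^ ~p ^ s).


A DNF formula is a disjunction of terms (conjunctions).
Terms are separated by v.
Counting the disjuncts: 7 terms.

7


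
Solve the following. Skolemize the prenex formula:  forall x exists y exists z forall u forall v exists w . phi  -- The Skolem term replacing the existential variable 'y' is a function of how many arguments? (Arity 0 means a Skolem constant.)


Quantifier prefix: forall x exists y exists z forall u forall v exists w
'y' is existentially quantified at position 2.
Universal variables preceding it: x
Skolem function arity = 1

1


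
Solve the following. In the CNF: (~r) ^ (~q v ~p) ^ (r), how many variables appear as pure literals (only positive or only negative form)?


Check each variable for pure literal status:
p: pure negative
q: pure negative
r: mixed (not pure)
Pure literal count = 2

2


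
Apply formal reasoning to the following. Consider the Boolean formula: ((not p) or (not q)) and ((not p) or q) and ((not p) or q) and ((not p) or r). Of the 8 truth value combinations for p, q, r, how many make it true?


Evaluate all 8 assignments for p, q, r:
p=0, q=0, r=0: 1
p=0, q=0, r=1: 1
p=0, q=1, r=0: 1
p=0, q=1, r=1: 1
p=1, q=0, r=0: 0
p=1, q=0, r=1: 0
p=1, q=1, r=0: 0
p=1, q=1, r=1: 0
Satisfying count = 4

4


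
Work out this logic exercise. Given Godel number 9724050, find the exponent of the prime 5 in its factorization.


Factorize 9724050 by dividing by 5 repeatedly.
Division steps: 5 divides 9724050 exactly 2 time(s).
Exponent of 5 = 2

2


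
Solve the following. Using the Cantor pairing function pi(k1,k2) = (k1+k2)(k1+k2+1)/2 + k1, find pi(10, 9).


k1 + k2 = 19
(k1+k2)(k1+k2+1)/2 = 19 * 20 / 2 = 190
pi = 190 + 10 = 200

200


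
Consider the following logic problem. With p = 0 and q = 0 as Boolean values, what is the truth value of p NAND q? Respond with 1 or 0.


p = 0, q = 0
Operation: p NAND q
Evaluate: 0 NAND 0 = 1

1


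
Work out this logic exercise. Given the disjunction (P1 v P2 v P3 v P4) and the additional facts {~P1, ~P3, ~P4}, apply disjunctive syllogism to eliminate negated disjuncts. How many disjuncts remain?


Original disjuncts (4): P1, P2, P3, P4
Negated (eliminate): ~P1, ~P3, ~P4
Remaining disjuncts: P2
Count = 4 - 3 = 1

1


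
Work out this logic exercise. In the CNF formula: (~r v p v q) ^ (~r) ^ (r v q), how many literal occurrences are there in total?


Counting literals in each clause:
Clause 1: 3 literal(s)
Clause 2: 1 literal(s)
Clause 3: 2 literal(s)
Total = 6

6


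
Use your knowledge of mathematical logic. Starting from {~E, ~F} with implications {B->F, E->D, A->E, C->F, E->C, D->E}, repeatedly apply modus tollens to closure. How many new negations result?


Initial negated facts: {~E, ~F}
Apply modus tollens to closure:
  ~F and B->F  =>  ~B
  ~E and A->E  =>  ~A
  ~F and C->F  =>  ~C
  ~E and D->E  =>  ~D
Final negated: {~A, ~B, ~C, ~D, ~E, ~F}
New negations: {~A, ~B, ~C, ~D}
Count = 4

4


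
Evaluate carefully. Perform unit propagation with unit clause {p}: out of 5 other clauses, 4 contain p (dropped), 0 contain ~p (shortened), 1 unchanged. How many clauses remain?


Satisfied (removed): 4
Shortened (remain): 0
Unchanged (remain): 1
Remaining = 0 + 1 = 1

1


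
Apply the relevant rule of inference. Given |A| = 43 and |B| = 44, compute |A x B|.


The Cartesian product A x B contains all ordered pairs (a, b).
|A x B| = |A| * |B| = 43 * 44 = 1892

1892


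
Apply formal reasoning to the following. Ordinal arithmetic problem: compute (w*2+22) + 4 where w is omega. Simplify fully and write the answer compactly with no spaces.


Compute (w*2+22) + 4.
Ordinal + is associative but NOT commutative; for finite n>0, n + w = w but w + n stays w+n.
By associativity: (w*2+22) + 4 = w*2 + (22+4) = w*2+26.
Result = w*2+26

w*2+26


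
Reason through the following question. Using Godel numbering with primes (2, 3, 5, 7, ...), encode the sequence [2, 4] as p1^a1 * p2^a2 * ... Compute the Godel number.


Encode each element as an exponent of the corresponding prime:
  2^2 = 4
  3^4 = 81
Product = 4 * 81 = 324

324


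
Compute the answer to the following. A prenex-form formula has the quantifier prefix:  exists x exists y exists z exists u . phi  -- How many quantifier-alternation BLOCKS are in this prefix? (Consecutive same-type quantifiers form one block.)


Quantifier-type sequence: E E E E  (A=forall, E=exists)
Group into maximal same-type runs:
  Ex4
Number of blocks = 1

1


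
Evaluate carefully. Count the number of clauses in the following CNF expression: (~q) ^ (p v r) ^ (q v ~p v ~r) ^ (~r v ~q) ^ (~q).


A CNF formula is a conjunction of clauses.
Clauses are separated by ^.
Counting the conjuncts: 5 clauses.

5


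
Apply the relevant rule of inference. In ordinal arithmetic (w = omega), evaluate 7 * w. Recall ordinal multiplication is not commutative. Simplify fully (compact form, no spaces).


Compute 7 * w.
Ordinal * is associative and left-distributive over +, but NOT commutative; for finite n>1, n*w = w but w*n stays w*n.
For finite n>0, n * w = sup{n*k : k<w} = w. So 7 * w = w.
Result = w

w


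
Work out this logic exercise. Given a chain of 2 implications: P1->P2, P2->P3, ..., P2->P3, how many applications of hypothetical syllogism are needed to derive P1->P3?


With 2 implications in a chain connecting 3 propositions:
P1->P2, P2->P3, ..., P2->P3
Steps needed = (number of implications) - 1 = 2 - 1 = 1

1


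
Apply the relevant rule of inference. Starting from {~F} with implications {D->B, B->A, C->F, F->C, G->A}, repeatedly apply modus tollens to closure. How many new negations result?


Initial negated facts: {~F}
Apply modus tollens to closure:
  ~F and C->F  =>  ~C
Final negated: {~C, ~F}
New negations: {~C}
Count = 1

1


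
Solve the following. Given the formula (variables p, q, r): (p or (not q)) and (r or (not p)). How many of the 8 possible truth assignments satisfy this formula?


Evaluate all 8 assignments for p, q, r:
p=0, q=0, r=0: 1
p=0, q=0, r=1: 1
p=0, q=1, r=0: 0
p=0, q=1, r=1: 0
p=1, q=0, r=0: 0
p=1, q=0, r=1: 1
p=1, q=1, r=0: 0
p=1, q=1, r=1: 1
Satisfying count = 4

4


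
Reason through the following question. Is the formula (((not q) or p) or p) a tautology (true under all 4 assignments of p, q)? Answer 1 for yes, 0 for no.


Check all 4 assignments:
p=0, q=0: 1
p=0, q=1: 0
p=1, q=0: 1
p=1, q=1: 1
Satisfying count = 3/4.
Tautology iff count = 4: no.

0


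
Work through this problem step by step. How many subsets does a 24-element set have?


The power set of a set with n elements has 2^n elements.
|P(S)| = 2^24 = 16777216

16777216


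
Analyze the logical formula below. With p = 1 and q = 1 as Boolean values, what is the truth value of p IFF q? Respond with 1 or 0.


p = 1, q = 1
Operation: p IFF q
Evaluate: 1 IFF 1 = 1

1


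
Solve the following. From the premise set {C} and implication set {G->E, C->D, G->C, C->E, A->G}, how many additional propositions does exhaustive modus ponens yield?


Initial facts: {C}
Apply modus ponens to closure:
  C and C->D  =>  D
  C and C->E  =>  E
Final known: {C, D, E}
New propositions: {D, E}
Count = 2

2


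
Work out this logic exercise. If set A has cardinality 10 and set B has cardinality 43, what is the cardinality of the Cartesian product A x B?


The Cartesian product A x B contains all ordered pairs (a, b).
|A x B| = |A| * |B| = 10 * 43 = 430

430


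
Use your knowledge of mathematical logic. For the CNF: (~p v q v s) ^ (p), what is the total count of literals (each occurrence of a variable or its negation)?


Counting literals in each clause:
Clause 1: 3 literal(s)
Clause 2: 1 literal(s)
Total = 4

4


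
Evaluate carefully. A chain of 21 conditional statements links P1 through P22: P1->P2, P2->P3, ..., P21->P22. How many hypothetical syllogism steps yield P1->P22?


With 21 implications in a chain connecting 22 propositions:
P1->P2, P2->P3, ..., P21->P22
Steps needed = (number of implications) - 1 = 21 - 1 = 20

20


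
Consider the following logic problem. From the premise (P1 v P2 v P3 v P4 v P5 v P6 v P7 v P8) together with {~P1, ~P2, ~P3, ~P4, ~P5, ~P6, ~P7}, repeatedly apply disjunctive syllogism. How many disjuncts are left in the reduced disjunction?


Original disjuncts (8): P1, P2, P3, P4, P5, P6, P7, P8
Negated (eliminate): ~P1, ~P2, ~P3, ~P4, ~P5, ~P6, ~P7
Remaining disjuncts: P8
Count = 8 - 7 = 1

1


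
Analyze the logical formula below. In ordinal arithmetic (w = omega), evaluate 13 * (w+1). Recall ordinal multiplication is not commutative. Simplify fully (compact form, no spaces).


Compute 13 * (w+1).
Ordinal * is associative and left-distributive over +, but NOT commutative; for finite n>1, n*w = w but w*n stays w*n.
By left-distributivity: 13 * (w+1) = 13*w + 13*1 = w + 13 = w+13.
Result = w+13

w+13


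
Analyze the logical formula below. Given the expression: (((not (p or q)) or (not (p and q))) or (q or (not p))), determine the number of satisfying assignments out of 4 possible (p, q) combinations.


Check all 4 assignments:
p=0, q=0: 1
p=0, q=1: 1
p=1, q=0: 1
p=1, q=1: 1
Count of True = 4

4


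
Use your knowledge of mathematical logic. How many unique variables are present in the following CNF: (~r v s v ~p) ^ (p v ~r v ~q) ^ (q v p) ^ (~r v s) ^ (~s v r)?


Identify each variable that appears in the formula.
Variables found: p, q, r, s
Count = 4

4


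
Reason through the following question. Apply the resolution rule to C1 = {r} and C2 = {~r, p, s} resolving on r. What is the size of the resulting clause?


Remove r from C1 and ~r from C2.
C1 remainder: {}
C2 remainder: {p, s}
Union (resolvent): {p, s}
Resolvent has 2 literal(s).

2


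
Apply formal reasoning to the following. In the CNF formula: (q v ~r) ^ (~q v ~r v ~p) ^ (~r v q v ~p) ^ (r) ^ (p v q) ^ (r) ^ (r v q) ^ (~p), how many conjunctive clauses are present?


A CNF formula is a conjunction of clauses.
Clauses are separated by ^.
Counting the conjuncts: 8 clauses.

8


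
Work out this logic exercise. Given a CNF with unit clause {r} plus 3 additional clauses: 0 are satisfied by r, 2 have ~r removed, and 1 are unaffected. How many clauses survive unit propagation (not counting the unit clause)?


Satisfied (removed): 0
Shortened (remain): 2
Unchanged (remain): 1
Remaining = 2 + 1 = 3

3


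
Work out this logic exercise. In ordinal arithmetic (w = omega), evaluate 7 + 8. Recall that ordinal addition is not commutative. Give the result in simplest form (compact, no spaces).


Compute 7 + 8.
Ordinal + is associative but NOT commutative; for finite n>0, n + w = w but w + n stays w+n.
Both operands finite; ordinal + agrees with natural +: 7 + 8 = 15.
Result = 15

15


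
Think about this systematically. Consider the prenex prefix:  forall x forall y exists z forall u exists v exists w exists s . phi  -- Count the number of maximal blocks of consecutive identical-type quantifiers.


Quantifier-type sequence: A A E A E E E  (A=forall, E=exists)
Group into maximal same-type runs:
  Ax2 | Ex1 | Ax1 | Ex3
Number of blocks = 4

4


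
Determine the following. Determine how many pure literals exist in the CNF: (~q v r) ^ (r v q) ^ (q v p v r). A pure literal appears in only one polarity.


Check each variable for pure literal status:
p: pure positive
q: mixed (not pure)
r: pure positive
Pure literal count = 2

2


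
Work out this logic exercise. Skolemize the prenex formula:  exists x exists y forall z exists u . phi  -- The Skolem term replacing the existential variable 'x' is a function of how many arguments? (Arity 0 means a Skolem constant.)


Quantifier prefix: exists x exists y forall z exists u
'x' is existentially quantified at position 1.
No universal quantifiers precede it.
Skolem function arity = 0 (a Skolem constant)

0


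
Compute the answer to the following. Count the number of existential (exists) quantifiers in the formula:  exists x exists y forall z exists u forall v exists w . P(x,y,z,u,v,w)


Quantifier prefix: exists x exists y forall z exists u forall v exists w
Mark each quantifier type:
  E E U E U E
Universal count = 2, Existential count = 4
Asked for existential (exists) quantifiers: 4

4


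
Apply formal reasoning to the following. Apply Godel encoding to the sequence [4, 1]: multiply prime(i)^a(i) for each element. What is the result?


Encode each element as an exponent of the corresponding prime:
  2^4 = 16
  3^1 = 3
Product = 16 * 3 = 48

48


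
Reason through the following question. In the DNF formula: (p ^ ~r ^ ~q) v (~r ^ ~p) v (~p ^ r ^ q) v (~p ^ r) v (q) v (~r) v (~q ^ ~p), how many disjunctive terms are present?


A DNF formula is a disjunction of terms (conjunctions).
Terms are separated by v.
Counting the disjuncts: 7 terms.

7


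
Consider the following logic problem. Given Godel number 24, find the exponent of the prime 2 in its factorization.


Factorize 24 by dividing by 2 repeatedly.
Division steps: 2 divides 24 exactly 3 time(s).
Exponent of 2 = 3

3


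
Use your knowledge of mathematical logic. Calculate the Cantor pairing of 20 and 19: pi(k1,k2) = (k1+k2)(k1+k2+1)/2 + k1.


k1 + k2 = 39
(k1+k2)(k1+k2+1)/2 = 39 * 40 / 2 = 780
pi = 780 + 20 = 800

800


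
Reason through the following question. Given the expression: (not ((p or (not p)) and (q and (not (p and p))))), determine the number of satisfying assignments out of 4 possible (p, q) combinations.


Check all 4 assignments:
p=0, q=0: 1
p=0, q=1: 0
p=1, q=0: 1
p=1, q=1: 1
Count of True = 3

3


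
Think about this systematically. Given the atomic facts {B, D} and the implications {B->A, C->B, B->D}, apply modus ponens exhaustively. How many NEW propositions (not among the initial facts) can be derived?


Initial facts: {B, D}
Apply modus ponens to closure:
  B and B->A  =>  A
Final known: {A, B, D}
New propositions: {A}
Count = 1

1


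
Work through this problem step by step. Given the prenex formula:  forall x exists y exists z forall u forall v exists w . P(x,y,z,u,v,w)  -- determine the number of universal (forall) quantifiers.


Quantifier prefix: forall x exists y exists z forall u forall v exists w
Mark each quantifier type:
  U E E U U E
Universal count = 3, Existential count = 3
Asked for universal (forall) quantifiers: 3

3


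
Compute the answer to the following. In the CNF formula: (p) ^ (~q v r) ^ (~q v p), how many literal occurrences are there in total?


Counting literals in each clause:
Clause 1: 1 literal(s)
Clause 2: 2 literal(s)
Clause 3: 2 literal(s)
Total = 5

5


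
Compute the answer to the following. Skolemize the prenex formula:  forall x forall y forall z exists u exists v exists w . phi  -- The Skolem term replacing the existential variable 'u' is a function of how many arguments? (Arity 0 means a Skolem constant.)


Quantifier prefix: forall x forall y forall z exists u exists v exists w
'u' is existentially quantified at position 4.
Universal variables preceding it: x, y, z
Skolem function arity = 3

3


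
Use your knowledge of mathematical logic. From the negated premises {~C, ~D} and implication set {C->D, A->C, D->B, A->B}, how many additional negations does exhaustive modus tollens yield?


Initial negated facts: {~C, ~D}
Apply modus tollens to closure:
  ~C and A->C  =>  ~A
Final negated: {~A, ~C, ~D}
New negations: {~A}
Count = 1

1


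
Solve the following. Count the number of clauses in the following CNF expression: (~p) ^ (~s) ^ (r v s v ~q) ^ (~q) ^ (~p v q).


A CNF formula is a conjunction of clauses.
Clauses are separated by ^.
Counting the conjuncts: 5 clauses.

5


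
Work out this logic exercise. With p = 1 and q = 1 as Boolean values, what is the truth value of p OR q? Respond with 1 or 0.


p = 1, q = 1
Operation: p OR q
Evaluate: 1 OR 1 = 1

1


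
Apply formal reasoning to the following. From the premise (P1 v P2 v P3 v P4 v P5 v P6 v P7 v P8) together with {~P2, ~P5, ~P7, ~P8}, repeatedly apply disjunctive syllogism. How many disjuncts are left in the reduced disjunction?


Original disjuncts (8): P1, P2, P3, P4, P5, P6, P7, P8
Negated (eliminate): ~P2, ~P5, ~P7, ~P8
Remaining disjuncts: P1, P3, P4, P6
Count = 8 - 4 = 4

4


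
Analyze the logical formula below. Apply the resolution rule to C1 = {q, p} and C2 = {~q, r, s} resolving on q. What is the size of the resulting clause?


Remove q from C1 and ~q from C2.
C1 remainder: {p}
C2 remainder: {r, s}
Union (resolvent): {p, r, s}
Resolvent has 3 literal(s).

3


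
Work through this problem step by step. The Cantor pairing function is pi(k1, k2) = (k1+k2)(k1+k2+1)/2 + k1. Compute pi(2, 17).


k1 + k2 = 19
(k1+k2)(k1+k2+1)/2 = 19 * 20 / 2 = 190
pi = 190 + 2 = 192

192


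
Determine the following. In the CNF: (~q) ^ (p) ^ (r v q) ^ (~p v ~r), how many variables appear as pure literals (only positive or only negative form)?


Check each variable for pure literal status:
p: mixed (not pure)
q: mixed (not pure)
r: mixed (not pure)
Pure literal count = 0

0


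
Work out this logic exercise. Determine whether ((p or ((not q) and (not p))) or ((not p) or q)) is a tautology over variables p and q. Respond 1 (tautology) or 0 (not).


Check all 4 assignments:
p=0, q=0: 1
p=0, q=1: 1
p=1, q=0: 1
p=1, q=1: 1
Satisfying count = 4/4.
Tautology iff count = 4: yes.

1


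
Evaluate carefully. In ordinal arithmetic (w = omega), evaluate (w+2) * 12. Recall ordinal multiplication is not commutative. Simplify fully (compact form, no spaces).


Compute (w+2) * 12.
Ordinal * is associative and left-distributive over +, but NOT commutative; for finite n>1, n*w = w but w*n stays w*n.
(w+2) * 12 = (w+2) repeated 12 times. Each intermediate +2 is absorbed by the following w; only the last survives: w*12+2.
Result = w*12+2

w*12+2


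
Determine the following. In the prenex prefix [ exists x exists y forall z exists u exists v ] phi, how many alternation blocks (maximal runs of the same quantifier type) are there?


Quantifier-type sequence: E E A E E  (A=forall, E=exists)
Group into maximal same-type runs:
  Ex2 | Ax1 | Ex2
Number of blocks = 3

3


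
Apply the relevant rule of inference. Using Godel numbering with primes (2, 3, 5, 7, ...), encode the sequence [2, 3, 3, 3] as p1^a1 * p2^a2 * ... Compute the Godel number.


Encode each element as an exponent of the corresponding prime:
  2^2 = 4
  3^3 = 27
  5^3 = 125
  7^3 = 343
Product = 4 * 27 * 125 * 343 = 4630500

4630500


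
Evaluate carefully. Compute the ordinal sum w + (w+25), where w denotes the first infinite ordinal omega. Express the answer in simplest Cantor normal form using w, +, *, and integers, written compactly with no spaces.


Compute w + (w+25).
Ordinal + is associative but NOT commutative; for finite n>0, n + w = w but w + n stays w+n.
w + (w+25) = (w+w) + 25 = w*2+25.
Result = w*2+25

w*2+25


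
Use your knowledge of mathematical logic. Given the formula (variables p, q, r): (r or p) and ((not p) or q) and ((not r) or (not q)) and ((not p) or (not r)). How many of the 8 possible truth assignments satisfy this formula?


Evaluate all 8 assignments for p, q, r:
p=0, q=0, r=0: 0
p=0, q=0, r=1: 1
p=0, q=1, r=0: 0
p=0, q=1, r=1: 0
p=1, q=0, r=0: 0
p=1, q=0, r=1: 0
p=1, q=1, r=0: 1
p=1, q=1, r=1: 0
Satisfying count = 2

2


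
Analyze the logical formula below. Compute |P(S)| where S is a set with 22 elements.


The power set of a set with n elements has 2^n elements.
|P(S)| = 2^22 = 4194304

4194304


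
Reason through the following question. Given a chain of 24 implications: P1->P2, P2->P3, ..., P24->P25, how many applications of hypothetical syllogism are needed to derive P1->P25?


With 24 implications in a chain connecting 25 propositions:
P1->P2, P2->P3, ..., P24->P25
Steps needed = (number of implications) - 1 = 24 - 1 = 23

23


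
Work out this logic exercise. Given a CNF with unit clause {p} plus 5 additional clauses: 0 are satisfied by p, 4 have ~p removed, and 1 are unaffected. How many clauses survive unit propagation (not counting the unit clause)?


Satisfied (removed): 0
Shortened (remain): 4
Unchanged (remain): 1
Remaining = 4 + 1 = 5

5


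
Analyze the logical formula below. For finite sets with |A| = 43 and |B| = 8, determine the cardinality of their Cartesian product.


The Cartesian product A x B contains all ordered pairs (a, b).
|A x B| = |A| * |B| = 43 * 8 = 344

344


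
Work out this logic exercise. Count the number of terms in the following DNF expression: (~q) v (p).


A DNF formula is a disjunction of terms (conjunctions).
Terms are separated by v.
Counting the disjuncts: 2 terms.

2


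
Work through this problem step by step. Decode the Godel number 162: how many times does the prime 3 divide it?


Factorize 162 by dividing by 3 repeatedly.
Division steps: 3 divides 162 exactly 4 time(s).
Exponent of 3 = 4

4


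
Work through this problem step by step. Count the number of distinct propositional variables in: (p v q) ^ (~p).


Identify each variable that appears in the formula.
Variables found: p, q
Count = 2

2


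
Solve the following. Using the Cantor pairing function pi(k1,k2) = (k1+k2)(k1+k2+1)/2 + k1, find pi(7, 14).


k1 + k2 = 21
(k1+k2)(k1+k2+1)/2 = 21 * 22 / 2 = 231
pi = 231 + 7 = 238

238


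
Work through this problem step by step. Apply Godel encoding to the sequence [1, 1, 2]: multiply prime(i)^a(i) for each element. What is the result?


Encode each element as an exponent of the corresponding prime:
  2^1 = 2
  3^1 = 3
  5^2 = 25
Product = 2 * 3 * 25 = 150

150


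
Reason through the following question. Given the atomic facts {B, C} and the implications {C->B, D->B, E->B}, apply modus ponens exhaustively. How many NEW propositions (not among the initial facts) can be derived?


Initial facts: {B, C}
Apply modus ponens to closure:
  (no implication fires)
Final known: {B, C}
New propositions: {(none)}
Count = 0

0


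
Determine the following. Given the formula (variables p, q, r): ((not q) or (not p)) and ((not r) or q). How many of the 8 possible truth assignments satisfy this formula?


Evaluate all 8 assignments for p, q, r:
p=0, q=0, r=0: 1
p=0, q=0, r=1: 0
p=0, q=1, r=0: 1
p=0, q=1, r=1: 1
p=1, q=0, r=0: 1
p=1, q=0, r=1: 0
p=1, q=1, r=0: 0
p=1, q=1, r=1: 0
Satisfying count = 4

4


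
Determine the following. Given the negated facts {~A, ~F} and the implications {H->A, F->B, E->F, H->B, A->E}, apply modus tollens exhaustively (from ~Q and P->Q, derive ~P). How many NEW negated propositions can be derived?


Initial negated facts: {~A, ~F}
Apply modus tollens to closure:
  ~A and H->A  =>  ~H
  ~F and E->F  =>  ~E
Final negated: {~A, ~E, ~F, ~H}
New negations: {~E, ~H}
Count = 2

2


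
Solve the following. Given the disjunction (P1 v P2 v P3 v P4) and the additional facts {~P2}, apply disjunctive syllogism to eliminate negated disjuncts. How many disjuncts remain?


Original disjuncts (4): P1, P2, P3, P4
Negated (eliminate): ~P2
Remaining disjuncts: P1, P3, P4
Count = 4 - 1 = 3

3


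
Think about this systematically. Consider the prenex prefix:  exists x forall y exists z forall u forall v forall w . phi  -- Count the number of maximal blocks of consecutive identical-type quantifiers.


Quantifier-type sequence: E A E A A A  (A=forall, E=exists)
Group into maximal same-type runs:
  Ex1 | Ax1 | Ex1 | Ax3
Number of blocks = 4

4


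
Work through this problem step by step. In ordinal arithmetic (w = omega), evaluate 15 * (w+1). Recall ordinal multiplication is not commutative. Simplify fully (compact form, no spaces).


Compute 15 * (w+1).
Ordinal * is associative and left-distributive over +, but NOT commutative; for finite n>1, n*w = w but w*n stays w*n.
By left-distributivity: 15 * (w+1) = 15*w + 15*1 = w + 15 = w+15.
Result = w+15

w+15


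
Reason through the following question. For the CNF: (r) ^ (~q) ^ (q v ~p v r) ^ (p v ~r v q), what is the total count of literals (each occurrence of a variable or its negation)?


Counting literals in each clause:
Clause 1: 1 literal(s)
Clause 2: 1 literal(s)
Clause 3: 3 literal(s)
Clause 4: 3 literal(s)
Total = 8

8


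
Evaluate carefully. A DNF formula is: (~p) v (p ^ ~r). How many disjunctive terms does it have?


A DNF formula is a disjunction of terms (conjunctions).
Terms are separated by v.
Counting the disjuncts: 2 terms.

2


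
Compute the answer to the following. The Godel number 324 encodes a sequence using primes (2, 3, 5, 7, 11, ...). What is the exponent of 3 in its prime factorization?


Factorize 324 by dividing by 3 repeatedly.
Division steps: 3 divides 324 exactly 4 time(s).
Exponent of 3 = 4

4


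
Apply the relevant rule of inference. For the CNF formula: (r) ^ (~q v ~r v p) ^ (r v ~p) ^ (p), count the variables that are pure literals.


Check each variable for pure literal status:
p: mixed (not pure)
q: pure negative
r: mixed (not pure)
Pure literal count = 1

1


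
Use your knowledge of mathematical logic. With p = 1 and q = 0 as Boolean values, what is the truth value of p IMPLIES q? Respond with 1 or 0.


p = 1, q = 0
Operation: p IMPLIES q
Evaluate: 1 IMPLIES 0 = 0

0


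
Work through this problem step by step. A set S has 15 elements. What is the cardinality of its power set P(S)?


The power set of a set with n elements has 2^n elements.
|P(S)| = 2^15 = 32768

32768


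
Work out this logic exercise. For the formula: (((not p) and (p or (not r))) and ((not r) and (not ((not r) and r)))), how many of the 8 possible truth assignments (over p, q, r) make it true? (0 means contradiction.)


Check all 8 assignments:
p=0, q=0, r=0: 1
p=0, q=0, r=1: 0
p=0, q=1, r=0: 1
p=0, q=1, r=1: 0
p=1, q=0, r=0: 0
p=1, q=0, r=1: 0
p=1, q=1, r=0: 0
p=1, q=1, r=1: 0
Count of True = 2

2


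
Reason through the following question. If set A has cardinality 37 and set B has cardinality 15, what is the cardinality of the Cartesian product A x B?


The Cartesian product A x B contains all ordered pairs (a, b).
|A x B| = |A| * |B| = 37 * 15 = 555

555


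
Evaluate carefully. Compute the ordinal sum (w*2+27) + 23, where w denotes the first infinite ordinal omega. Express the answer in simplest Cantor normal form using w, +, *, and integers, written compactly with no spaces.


Compute (w*2+27) + 23.
Ordinal + is associative but NOT commutative; for finite n>0, n + w = w but w + n stays w+n.
By associativity: (w*2+27) + 23 = w*2 + (27+23) = w*2+50.
Result = w*2+50

w*2+50


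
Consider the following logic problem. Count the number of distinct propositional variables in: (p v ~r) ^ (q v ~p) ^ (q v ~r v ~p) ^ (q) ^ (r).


Identify each variable that appears in the formula.
Variables found: p, q, r
Count = 3

3


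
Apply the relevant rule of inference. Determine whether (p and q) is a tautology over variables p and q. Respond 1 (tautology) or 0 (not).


Check all 4 assignments:
p=0, q=0: 0
p=0, q=1: 0
p=1, q=0: 0
p=1, q=1: 1
Satisfying count = 1/4.
Tautology iff count = 4: no.

0


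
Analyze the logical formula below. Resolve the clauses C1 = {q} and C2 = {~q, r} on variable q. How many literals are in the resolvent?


Remove q from C1 and ~q from C2.
C1 remainder: {}
C2 remainder: {r}
Union (resolvent): {r}
Resolvent has 1 literal(s).

1


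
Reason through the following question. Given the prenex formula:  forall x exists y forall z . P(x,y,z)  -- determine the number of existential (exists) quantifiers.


Quantifier prefix: forall x exists y forall z
Mark each quantifier type:
  U E U
Universal count = 2, Existential count = 1
Asked for existential (exists) quantifiers: 1

1


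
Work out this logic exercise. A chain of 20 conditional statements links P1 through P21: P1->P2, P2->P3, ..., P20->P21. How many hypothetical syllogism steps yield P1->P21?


With 20 implications in a chain connecting 21 propositions:
P1->P2, P2->P3, ..., P20->P21
Steps needed = (number of implications) - 1 = 20 - 1 = 19

19


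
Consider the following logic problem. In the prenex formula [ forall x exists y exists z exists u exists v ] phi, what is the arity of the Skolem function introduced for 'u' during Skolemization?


Quantifier prefix: forall x exists y exists z exists u exists v
'u' is existentially quantified at position 4.
Universal variables preceding it: x
Skolem function arity = 1

1


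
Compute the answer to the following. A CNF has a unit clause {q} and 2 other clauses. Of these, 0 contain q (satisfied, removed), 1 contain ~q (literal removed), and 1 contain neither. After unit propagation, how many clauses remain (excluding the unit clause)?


Satisfied (removed): 0
Shortened (remain): 1
Unchanged (remain): 1
Remaining = 1 + 1 = 2

2


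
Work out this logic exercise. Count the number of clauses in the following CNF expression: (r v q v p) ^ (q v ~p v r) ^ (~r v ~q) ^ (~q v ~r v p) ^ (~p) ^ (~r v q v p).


A CNF formula is a conjunction of clauses.
Clauses are separated by ^.
Counting the conjuncts: 6 clauses.

6
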